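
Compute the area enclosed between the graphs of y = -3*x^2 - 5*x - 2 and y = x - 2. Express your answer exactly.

4

Set the curves equal: -3*x^2 - 5*x - 2 = x - 2, so -3*x^2 - 6*x = 0, which factors as -3*x*(x + 2) = 0. The curves meet at x = -2, 0.
On [-2, 0], y = -3*x^2 - 5*x - 2 is on top; that piece has area ∫[-2,0] (-3*x^2 - 6*x) dx = 4.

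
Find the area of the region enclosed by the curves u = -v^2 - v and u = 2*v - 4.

125/6

Both boundary curves give u as a function of v, so integrate with respect to v. Setting them equal: -v^2 - 3*v + 4 = 0, i.e. -(v - 1)*(v + 4) = 0, so they meet at v = -4, 1.
For v in [-4, 1], u = -v^2 - v is on the right; area = ∫[-4,1] (-v^2 - 3*v + 4) dv = 125/6.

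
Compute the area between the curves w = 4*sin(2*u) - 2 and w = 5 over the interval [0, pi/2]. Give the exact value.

On [0, pi/2], (4*sin(2*u) - 2) - (5) = 4*sin(2*u) - 7 is ≤ 0 throughout, so the area is a single integral of |4*sin(2*u) - 7|.
∫[0,pi/2] (4*sin(2*u) - 7) du = 4 - 7*pi/2; the area of that piece is -4 + 7*pi/2.

-4 + 7*pi/2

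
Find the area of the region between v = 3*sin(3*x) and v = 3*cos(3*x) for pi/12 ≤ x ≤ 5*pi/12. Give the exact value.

On [pi/12, 5*pi/12], (3*sin(3*x)) - (3*cos(3*x)) = 3*sin(3*x) - 3*cos(3*x) is ≥ 0 throughout, so the area is a single integral of |3*sin(3*x) - 3*cos(3*x)|.
∫[pi/12,5*pi/12] (3*sin(3*x) - 3*cos(3*x)) dx = 2*sqrt(2).

2*sqrt(2)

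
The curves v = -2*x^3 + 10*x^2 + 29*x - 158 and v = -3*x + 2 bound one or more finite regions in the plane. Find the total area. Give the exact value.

5137/6

Set the curves equal: -2*x^3 + 10*x^2 + 29*x - 158 = -3*x + 2, so -2*x^3 + 10*x^2 + 32*x - 160 = 0, which factors as -2*(x - 5)*(x - 4)*(x + 4) = 0. The curves meet at x = -4, 4, 5.
On [-4, 4], v = -3*x + 2 is on top; that piece has area ∫[-4,4] (-(-2*x^3 + 10*x^2 + 32*x - 160)) dx = 2560/3.
On [4, 5], v = -2*x^3 + 10*x^2 + 29*x - 158 is on top; that piece has area ∫[4,5] (-2*x^3 + 10*x^2 + 32*x - 160) dx = 17/6.
Total enclosed area = 2560/3 + 17/6 = 5137/6.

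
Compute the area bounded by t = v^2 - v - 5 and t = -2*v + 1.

125/6

Both boundary curves give t as a function of v, so integrate with respect to v. Setting them equal: v^2 + v - 6 = 0, i.e. (v - 2)*(v + 3) = 0, so they meet at v = -3, 2.
For v in [-3, 2], t = v^2 - v - 5 is on the left; area = ∫[-3,2] (-(v^2 + v - 6)) dv = 125/6.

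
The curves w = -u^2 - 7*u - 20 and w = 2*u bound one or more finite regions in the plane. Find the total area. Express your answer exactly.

Set the curves equal: -u^2 - 7*u - 20 = 2*u, so -u^2 - 9*u - 20 = 0, which factors as -(u + 4)*(u + 5) = 0. The curves meet at u = -5, -4.
On [-5, -4], w = -u^2 - 7*u - 20 is on top; that piece has area ∫[-5,-4] (-u^2 - 9*u - 20) du = 1/6.

1/6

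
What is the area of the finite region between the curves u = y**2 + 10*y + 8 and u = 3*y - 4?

Both boundary curves give u as a function of y, so integrate with respect to y. Setting them equal: y**2 + 7*y + 12 = 0, i.e. (y + 3)*(y + 4) = 0, so they meet at y = -4, -3.
For y in [-4, -3], u = y**2 + 10*y + 8 is on the left; area = ∫[-4,-3] (-(y**2 + 7*y + 12)) dy = 1/6.

1/6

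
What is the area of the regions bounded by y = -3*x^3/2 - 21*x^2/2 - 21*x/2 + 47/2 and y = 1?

Set the curves equal: -3*x^3/2 - 21*x^2/2 - 21*x/2 + 47/2 = 1, so -3*x^3/2 - 21*x^2/2 - 21*x/2 + 45/2 = 0, which factors as -3*(x - 1)*(x + 3)*(x + 5)/2 = 0. The curves meet at x = -5, -3, 1.
On [-5, -3], y = 1 is on top; that piece has area ∫[-5,-3] (-(-3*x^3/2 - 21*x^2/2 - 21*x/2 + 45/2)) dx = 10.
On [-3, 1], y = -3*x^3/2 - 21*x^2/2 - 21*x/2 + 47/2 is on top; that piece has area ∫[-3,1] (-3*x^3/2 - 21*x^2/2 - 21*x/2 + 45/2) dx = 64.
Total enclosed area = 10 + 64 = 74.

74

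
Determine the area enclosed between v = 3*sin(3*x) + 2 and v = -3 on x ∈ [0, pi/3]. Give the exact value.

2 + 5*pi/3

On [0, pi/3], (3*sin(3*x) + 2) - (-3) = 3*sin(3*x) + 5 is ≥ 0 throughout, so the area is a single integral of |3*sin(3*x) + 5|.
∫[0,pi/3] (3*sin(3*x) + 5) dx = 2 + 5*pi/3.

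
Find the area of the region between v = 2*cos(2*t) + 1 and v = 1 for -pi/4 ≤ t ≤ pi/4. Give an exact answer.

2

On [-pi/4, pi/4], (2*cos(2*t) + 1) - (1) = 2*cos(2*t) is ≥ 0 throughout, so the area is a single integral of |2*cos(2*t)|.
∫[-pi/4,pi/4] (2*cos(2*t)) dt = 2.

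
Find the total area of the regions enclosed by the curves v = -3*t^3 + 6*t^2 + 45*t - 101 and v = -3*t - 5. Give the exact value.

Set the curves equal: -3*t^3 + 6*t^2 + 45*t - 101 = -3*t - 5, so -3*t^3 + 6*t^2 + 48*t - 96 = 0, which factors as -3*(t - 4)*(t - 2)*(t + 4) = 0. The curves meet at t = -4, 2, 4.
On [-4, 2], v = -3*t - 5 is on top; that piece has area ∫[-4,2] (-(-3*t^3 + 6*t^2 + 48*t - 96)) dt = 540.
On [2, 4], v = -3*t^3 + 6*t^2 + 45*t - 101 is on top; that piece has area ∫[2,4] (-3*t^3 + 6*t^2 + 48*t - 96) dt = 28.
Total enclosed area = 540 + 28 = 568.

568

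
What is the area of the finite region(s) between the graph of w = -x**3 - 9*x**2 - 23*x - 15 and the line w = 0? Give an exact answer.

8

The curve meets the x-axis where -x**3 - 9*x**2 - 23*x - 15 = 0, i.e. -(x + 1)*(x + 3)*(x + 5) = 0, at x = -5, -3, -1.
On [-5, -3] the curve lies below the axis; ∫[-5,-3] (-x**3 - 9*x**2 - 23*x - 15) dx = -4, giving area 4.
On [-3, -1] the curve lies above the axis; ∫[-3,-1] (-x**3 - 9*x**2 - 23*x - 15) dx = 4, giving area 4.
Total area = 4 + 4 = 8.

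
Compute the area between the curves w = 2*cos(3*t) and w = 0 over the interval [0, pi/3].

The difference (2*cos(3*t)) - (0) = 2*cos(3*t) changes sign at t = pi/6 inside [0, pi/3], so split the integral there.
∫[0,pi/6] (2*cos(3*t)) dt = 2/3.
∫[pi/6,pi/3] (2*cos(3*t)) dt = -2/3; the area of that piece is 2/3.
Total area = 2/3 + 2/3 = 4/3.

4/3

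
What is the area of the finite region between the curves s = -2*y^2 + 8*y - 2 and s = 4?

Both boundary curves give s as a function of y, so integrate with respect to y. Setting them equal: -2*y^2 + 8*y - 6 = 0, i.e. -2*(y - 3)*(y - 1) = 0, so they meet at y = 1, 3.
For y in [1, 3], s = -2*y^2 + 8*y - 2 is on the right; area = ∫[1,3] (-2*y^2 + 8*y - 6) dy = 8/3.

8/3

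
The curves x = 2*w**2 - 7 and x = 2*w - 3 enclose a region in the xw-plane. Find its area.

Both boundary curves give x as a function of w, so integrate with respect to w. Setting them equal: 2*w**2 - 2*w - 4 = 0, i.e. 2*(w - 2)*(w + 1) = 0, so they meet at w = -1, 2.
For w in [-1, 2], x = 2*w**2 - 7 is on the left; area = ∫[-1,2] (-(2*w**2 - 2*w - 4)) dw = 9.

9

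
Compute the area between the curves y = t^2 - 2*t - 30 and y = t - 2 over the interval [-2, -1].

127/6

On [-2, -1], (t^2 - 2*t - 30) - (t - 2) = t^2 - 3*t - 28 is ≤ 0 throughout, so the area is a single integral of |t^2 - 3*t - 28|.
∫[-2,-1] (t^2 - 3*t - 28) dt = -127/6; the area of that piece is 127/6.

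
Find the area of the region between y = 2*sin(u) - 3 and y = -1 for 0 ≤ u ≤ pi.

-4 + 2*pi

On [0, pi], (2*sin(u) - 3) - (-1) = 2*sin(u) - 2 is ≤ 0 throughout, so the area is a single integral of |2*sin(u) - 2|.
∫[0,pi] (2*sin(u) - 2) du = 4 - 2*pi; the area of that piece is -4 + 2*pi.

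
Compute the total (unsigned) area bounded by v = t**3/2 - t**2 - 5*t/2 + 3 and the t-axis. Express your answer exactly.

The curve meets the t-axis where t**3/2 - t**2 - 5*t/2 + 3 = 0, i.e. (t - 3)*(t - 1)*(t + 2)/2 = 0, at t = -2, 1, 3.
On [-2, 1] the curve lies above the axis; ∫[-2,1] (t**3/2 - t**2 - 5*t/2 + 3) dt = 63/8, giving area 63/8.
On [1, 3] the curve lies below the axis; ∫[1,3] (t**3/2 - t**2 - 5*t/2 + 3) dt = -8/3, giving area 8/3.
Total area = 63/8 + 8/3 = 253/24.

253/24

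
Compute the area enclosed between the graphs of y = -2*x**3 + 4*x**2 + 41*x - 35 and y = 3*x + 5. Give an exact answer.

2521/6

Set the curves equal: -2*x**3 + 4*x**2 + 41*x - 35 = 3*x + 5, so -2*x**3 + 4*x**2 + 38*x - 40 = 0, which factors as -2*(x - 5)*(x - 1)*(x + 4) = 0. The curves meet at x = -4, 1, 5.
On [-4, 1], y = 3*x + 5 is on top; that piece has area ∫[-4,1] (-(-2*x**3 + 4*x**2 + 38*x - 40)) dx = 1625/6.
On [1, 5], y = -2*x**3 + 4*x**2 + 41*x - 35 is on top; that piece has area ∫[1,5] (-2*x**3 + 4*x**2 + 38*x - 40) dx = 448/3.
Total enclosed area = 1625/6 + 448/3 = 2521/6.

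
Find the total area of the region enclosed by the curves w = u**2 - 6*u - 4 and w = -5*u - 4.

1/6

Set the curves equal: u**2 - 6*u - 4 = -5*u - 4, so u**2 - u = 0, which factors as u*(u - 1) = 0. The curves meet at u = 0, 1.
On [0, 1], w = -5*u - 4 is on top; that piece has area ∫[0,1] (-(u**2 - u)) du = 1/6.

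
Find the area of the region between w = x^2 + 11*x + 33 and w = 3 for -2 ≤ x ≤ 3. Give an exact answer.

1135/6

On [-2, 3], (x^2 + 11*x + 33) - (3) = x^2 + 11*x + 30 is ≥ 0 throughout, so the area is a single integral of |x^2 + 11*x + 30|.
∫[-2,3] (x^2 + 11*x + 30) dx = 1135/6.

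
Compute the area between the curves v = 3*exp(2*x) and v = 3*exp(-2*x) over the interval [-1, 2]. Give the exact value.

-6 + 3*exp(-4)/2 + 3*exp(-2)/2 + 3*exp(2)/2 + 3*exp(4)/2

The difference (3*exp(2*x)) - (3*exp(-2*x)) = 3*exp(2*x) - 3*exp(-2*x) changes sign at x = 0 inside [-1, 2], so split the integral there.
∫[-1,0] (3*exp(2*x) - 3*exp(-2*x)) dx = -3*exp(2)/2 - 3*exp(-2)/2 + 3; the area of that piece is -3 + 3*exp(-2)/2 + 3*exp(2)/2.
∫[0,2] (3*exp(2*x) - 3*exp(-2*x)) dx = -3 + 3*exp(-4)/2 + 3*exp(4)/2.
Total area = (-3 + 3*exp(-2)/2 + 3*exp(2)/2) + (-3 + 3*exp(-4)/2 + 3*exp(4)/2) = -6 + 3*exp(-4)/2 + 3*exp(-2)/2 + 3*exp(2)/2 + 3*exp(4)/2.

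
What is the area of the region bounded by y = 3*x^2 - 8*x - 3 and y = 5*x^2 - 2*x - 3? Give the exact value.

Set the curves equal: 3*x^2 - 8*x - 3 = 5*x^2 - 2*x - 3, so -2*x^2 - 6*x = 0, which factors as -2*x*(x + 3) = 0. The curves meet at x = -3, 0.
On [-3, 0], y = 3*x^2 - 8*x - 3 is on top; that piece has area ∫[-3,0] (-2*x^2 - 6*x) dx = 9.

9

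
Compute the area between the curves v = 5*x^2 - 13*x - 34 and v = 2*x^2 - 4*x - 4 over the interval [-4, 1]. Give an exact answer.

235/2

The difference (5*x^2 - 13*x - 34) - (2*x^2 - 4*x - 4) = 3*x^2 - 9*x - 30 changes sign at x = -2 inside [-4, 1], so split the integral there.
∫[-4,-2] (3*x^2 - 9*x - 30) dx = 50.
∫[-2,1] (3*x^2 - 9*x - 30) dx = -135/2; the area of that piece is 135/2.
Total area = 50 + 135/2 = 235/2.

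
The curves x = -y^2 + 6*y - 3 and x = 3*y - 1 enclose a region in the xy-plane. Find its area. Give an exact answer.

1/6

Both boundary curves give x as a function of y, so integrate with respect to y. Setting them equal: -y^2 + 3*y - 2 = 0, i.e. -(y - 2)*(y - 1) = 0, so they meet at y = 1, 2.
For y in [1, 2], x = -y^2 + 6*y - 3 is on the right; area = ∫[1,2] (-y^2 + 3*y - 2) dy = 1/6.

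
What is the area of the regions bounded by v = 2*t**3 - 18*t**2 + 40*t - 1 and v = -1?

Set the curves equal: 2*t**3 - 18*t**2 + 40*t - 1 = -1, so 2*t**3 - 18*t**2 + 40*t = 0, which factors as 2*t*(t - 5)*(t - 4) = 0. The curves meet at t = 0, 4, 5.
On [0, 4], v = 2*t**3 - 18*t**2 + 40*t - 1 is on top; that piece has area ∫[0,4] (2*t**3 - 18*t**2 + 40*t) dt = 64.
On [4, 5], v = -1 is on top; that piece has area ∫[4,5] (-(2*t**3 - 18*t**2 + 40*t)) dt = 3/2.
Total enclosed area = 64 + 3/2 = 131/2.

131/2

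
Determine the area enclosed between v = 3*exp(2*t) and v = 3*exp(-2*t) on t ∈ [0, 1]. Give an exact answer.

On [0, 1], (3*exp(2*t)) - (3*exp(-2*t)) = 3*exp(2*t) - 3*exp(-2*t) is ≥ 0 throughout, so the area is a single integral of |3*exp(2*t) - 3*exp(-2*t)|.
∫[0,1] (3*exp(2*t) - 3*exp(-2*t)) dt = -3 + 3*exp(-2)/2 + 3*exp(2)/2.

-3 + 3*exp(-2)/2 + 3*exp(2)/2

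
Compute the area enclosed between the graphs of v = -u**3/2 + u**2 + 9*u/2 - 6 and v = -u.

937/24

Set the curves equal: -u**3/2 + u**2 + 9*u/2 - 6 = -u, so -u**3/2 + u**2 + 11*u/2 - 6 = 0, which factors as -(u - 4)*(u - 1)*(u + 3)/2 = 0. The curves meet at u = -3, 1, 4.
On [-3, 1], v = -u is on top; that piece has area ∫[-3,1] (-(-u**3/2 + u**2 + 11*u/2 - 6)) du = 80/3.
On [1, 4], v = -u**3/2 + u**2 + 9*u/2 - 6 is on top; that piece has area ∫[1,4] (-u**3/2 + u**2 + 11*u/2 - 6) du = 99/8.
Total enclosed area = 80/3 + 99/8 = 937/24.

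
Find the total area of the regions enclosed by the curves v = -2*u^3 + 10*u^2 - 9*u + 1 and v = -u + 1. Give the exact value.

Set the curves equal: -2*u^3 + 10*u^2 - 9*u + 1 = -u + 1, so -2*u^3 + 10*u^2 - 8*u = 0, which factors as -2*u*(u - 4)*(u - 1) = 0. The curves meet at u = 0, 1, 4.
On [0, 1], v = -u + 1 is on top; that piece has area ∫[0,1] (-(-2*u^3 + 10*u^2 - 8*u)) du = 7/6.
On [1, 4], v = -2*u^3 + 10*u^2 - 9*u + 1 is on top; that piece has area ∫[1,4] (-2*u^3 + 10*u^2 - 8*u) du = 45/2.
Total enclosed area = 7/6 + 45/2 = 71/3.

71/3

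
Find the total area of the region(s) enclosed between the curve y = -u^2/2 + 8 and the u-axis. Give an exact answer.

The curve meets the u-axis where -u^2/2 + 8 = 0, i.e. -(u - 4)*(u + 4)/2 = 0, at u = -4, 4.
On [-4, 4] the curve lies above the axis; ∫[-4,4] (-u^2/2 + 8) du = 128/3, giving area 128/3.

128/3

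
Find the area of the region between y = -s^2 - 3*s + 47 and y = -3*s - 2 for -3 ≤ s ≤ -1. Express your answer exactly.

On [-3, -1], (-s^2 - 3*s + 47) - (-3*s - 2) = -s^2 + 49 is ≥ 0 throughout, so the area is a single integral of |-s^2 + 49|.
∫[-3,-1] (-s^2 + 49) ds = 268/3.

268/3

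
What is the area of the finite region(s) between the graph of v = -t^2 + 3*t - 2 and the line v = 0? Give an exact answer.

The curve meets the t-axis where -t^2 + 3*t - 2 = 0, i.e. -(t - 2)*(t - 1) = 0, at t = 1, 2.
On [1, 2] the curve lies above the axis; ∫[1,2] (-t^2 + 3*t - 2) dt = 1/6, giving area 1/6.

1/6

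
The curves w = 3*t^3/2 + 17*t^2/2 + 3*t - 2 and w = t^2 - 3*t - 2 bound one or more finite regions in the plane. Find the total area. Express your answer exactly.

71/4

Set the curves equal: 3*t^3/2 + 17*t^2/2 + 3*t - 2 = t^2 - 3*t - 2, so 3*t^3/2 + 15*t^2/2 + 6*t = 0, which factors as 3*t*(t + 1)*(t + 4)/2 = 0. The curves meet at t = -4, -1, 0.
On [-4, -1], w = 3*t^3/2 + 17*t^2/2 + 3*t - 2 is on top; that piece has area ∫[-4,-1] (3*t^3/2 + 15*t^2/2 + 6*t) dt = 135/8.
On [-1, 0], w = t^2 - 3*t - 2 is on top; that piece has area ∫[-1,0] (-(3*t^3/2 + 15*t^2/2 + 6*t)) dt = 7/8.
Total enclosed area = 135/8 + 7/8 = 71/4.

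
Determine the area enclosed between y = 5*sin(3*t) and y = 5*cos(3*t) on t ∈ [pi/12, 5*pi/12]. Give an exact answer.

10*sqrt(2)/3

On [pi/12, 5*pi/12], (5*sin(3*t)) - (5*cos(3*t)) = 5*sin(3*t) - 5*cos(3*t) is ≥ 0 throughout, so the area is a single integral of |5*sin(3*t) - 5*cos(3*t)|.
∫[pi/12,5*pi/12] (5*sin(3*t) - 5*cos(3*t)) dt = 10*sqrt(2)/3.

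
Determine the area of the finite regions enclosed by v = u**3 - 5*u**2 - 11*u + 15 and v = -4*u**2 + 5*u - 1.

863/6

Set the curves equal: u**3 - 5*u**2 - 11*u + 15 = -4*u**2 + 5*u - 1, so u**3 - u**2 - 16*u + 16 = 0, which factors as (u - 4)*(u - 1)*(u + 4) = 0. The curves meet at u = -4, 1, 4.
On [-4, 1], v = u**3 - 5*u**2 - 11*u + 15 is on top; that piece has area ∫[-4,1] (u**3 - u**2 - 16*u + 16) du = 1375/12.
On [1, 4], v = -4*u**2 + 5*u - 1 is on top; that piece has area ∫[1,4] (-(u**3 - u**2 - 16*u + 16)) du = 117/4.
Total enclosed area = 1375/12 + 117/4 = 863/6.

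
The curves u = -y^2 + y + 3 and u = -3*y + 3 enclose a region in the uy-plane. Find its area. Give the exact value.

32/3

Both boundary curves give u as a function of y, so integrate with respect to y. Setting them equal: -y^2 + 4*y = 0, i.e. -y*(y - 4) = 0, so they meet at y = 0, 4.
For y in [0, 4], u = -y^2 + y + 3 is on the right; area = ∫[0,4] (-y^2 + 4*y) dy = 32/3.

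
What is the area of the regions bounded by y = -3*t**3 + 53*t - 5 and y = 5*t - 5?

Set the curves equal: -3*t**3 + 53*t - 5 = 5*t - 5, so -3*t**3 + 48*t = 0, which factors as -3*t*(t - 4)*(t + 4) = 0. The curves meet at t = -4, 0, 4.
On [-4, 0], y = 5*t - 5 is on top; that piece has area ∫[-4,0] (-(-3*t**3 + 48*t)) dt = 192.
On [0, 4], y = -3*t**3 + 53*t - 5 is on top; that piece has area ∫[0,4] (-3*t**3 + 48*t) dt = 192.
Total enclosed area = 192 + 192 = 384.

384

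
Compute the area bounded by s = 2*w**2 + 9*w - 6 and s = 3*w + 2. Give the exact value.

Both boundary curves give s as a function of w, so integrate with respect to w. Setting them equal: 2*w**2 + 6*w - 8 = 0, i.e. 2*(w - 1)*(w + 4) = 0, so they meet at w = -4, 1.
For w in [-4, 1], s = 2*w**2 + 9*w - 6 is on the left; area = ∫[-4,1] (-(2*w**2 + 6*w - 8)) dw = 125/3.

125/3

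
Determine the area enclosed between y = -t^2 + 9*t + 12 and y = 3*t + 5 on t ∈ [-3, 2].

The difference (-t^2 + 9*t + 12) - (3*t + 5) = -t^2 + 6*t + 7 changes sign at t = -1 inside [-3, 2], so split the integral there.
∫[-3,-1] (-t^2 + 6*t + 7) dt = -56/3; the area of that piece is 56/3.
∫[-1,2] (-t^2 + 6*t + 7) dt = 27.
Total area = 56/3 + 27 = 137/3.

137/3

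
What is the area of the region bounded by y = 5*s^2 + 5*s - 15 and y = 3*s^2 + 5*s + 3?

Set the curves equal: 5*s^2 + 5*s - 15 = 3*s^2 + 5*s + 3, so 2*s^2 - 18 = 0, which factors as 2*(s - 3)*(s + 3) = 0. The curves meet at s = -3, 3.
On [-3, 3], y = 3*s^2 + 5*s + 3 is on top; that piece has area ∫[-3,3] (-(2*s^2 - 18)) ds = 72.

72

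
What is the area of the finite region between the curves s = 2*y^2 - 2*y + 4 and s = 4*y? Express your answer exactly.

Both boundary curves give s as a function of y, so integrate with respect to y. Setting them equal: 2*y^2 - 6*y + 4 = 0, i.e. 2*(y - 2)*(y - 1) = 0, so they meet at y = 1, 2.
For y in [1, 2], s = 2*y^2 - 2*y + 4 is on the left; area = ∫[1,2] (-(2*y^2 - 6*y + 4)) dy = 1/3.

1/3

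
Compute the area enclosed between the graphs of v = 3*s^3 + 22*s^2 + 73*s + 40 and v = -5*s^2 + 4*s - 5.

Set the curves equal: 3*s^3 + 22*s^2 + 73*s + 40 = -5*s^2 + 4*s - 5, so 3*s^3 + 27*s^2 + 69*s + 45 = 0, which factors as 3*(s + 1)*(s + 3)*(s + 5) = 0. The curves meet at s = -5, -3, -1.
On [-5, -3], v = 3*s^3 + 22*s^2 + 73*s + 40 is on top; that piece has area ∫[-5,-3] (3*s^3 + 27*s^2 + 69*s + 45) ds = 12.
On [-3, -1], v = -5*s^2 + 4*s - 5 is on top; that piece has area ∫[-3,-1] (-(3*s^3 + 27*s^2 + 69*s + 45)) ds = 12.
Total enclosed area = 12 + 12 = 24.

24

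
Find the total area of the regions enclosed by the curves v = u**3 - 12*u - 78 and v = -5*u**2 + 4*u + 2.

5137/12

Set the curves equal: u**3 - 12*u - 78 = -5*u**2 + 4*u + 2, so u**3 + 5*u**2 - 16*u - 80 = 0, which factors as (u - 4)*(u + 4)*(u + 5) = 0. The curves meet at u = -5, -4, 4.
On [-5, -4], v = u**3 - 12*u - 78 is on top; that piece has area ∫[-5,-4] (u**3 + 5*u**2 - 16*u - 80) du = 17/12.
On [-4, 4], v = -5*u**2 + 4*u + 2 is on top; that piece has area ∫[-4,4] (-(u**3 + 5*u**2 - 16*u - 80)) du = 1280/3.
Total enclosed area = 17/12 + 1280/3 = 5137/12.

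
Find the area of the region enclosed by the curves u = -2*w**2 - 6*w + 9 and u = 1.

Both boundary curves give u as a function of w, so integrate with respect to w. Setting them equal: -2*w**2 - 6*w + 8 = 0, i.e. -2*(w - 1)*(w + 4) = 0, so they meet at w = -4, 1.
For w in [-4, 1], u = -2*w**2 - 6*w + 9 is on the right; area = ∫[-4,1] (-2*w**2 - 6*w + 8) dw = 125/3.

125/3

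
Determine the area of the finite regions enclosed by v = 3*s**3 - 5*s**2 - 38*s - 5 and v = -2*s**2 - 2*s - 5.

Set the curves equal: 3*s**3 - 5*s**2 - 38*s - 5 = -2*s**2 - 2*s - 5, so 3*s**3 - 3*s**2 - 36*s = 0, which factors as 3*s*(s - 4)*(s + 3) = 0. The curves meet at s = -3, 0, 4.
On [-3, 0], v = 3*s**3 - 5*s**2 - 38*s - 5 is on top; that piece has area ∫[-3,0] (3*s**3 - 3*s**2 - 36*s) ds = 297/4.
On [0, 4], v = -2*s**2 - 2*s - 5 is on top; that piece has area ∫[0,4] (-(3*s**3 - 3*s**2 - 36*s)) ds = 160.
Total enclosed area = 297/4 + 160 = 937/4.

937/4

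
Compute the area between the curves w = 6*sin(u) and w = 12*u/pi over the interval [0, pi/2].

6 - 3*pi/2

On [0, pi/2], (6*sin(u)) - (12*u/pi) = -12*u/pi + 6*sin(u) is ≥ 0 throughout, so the area is a single integral of |-12*u/pi + 6*sin(u)|.
∫[0,pi/2] (-12*u/pi + 6*sin(u)) du = 6 - 3*pi/2.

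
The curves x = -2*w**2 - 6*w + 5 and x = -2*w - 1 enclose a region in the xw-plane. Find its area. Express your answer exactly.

Both boundary curves give x as a function of w, so integrate with respect to w. Setting them equal: -2*w**2 - 4*w + 6 = 0, i.e. -2*(w - 1)*(w + 3) = 0, so they meet at w = -3, 1.
For w in [-3, 1], x = -2*w**2 - 6*w + 5 is on the right; area = ∫[-3,1] (-2*w**2 - 4*w + 6) dw = 64/3.

64/3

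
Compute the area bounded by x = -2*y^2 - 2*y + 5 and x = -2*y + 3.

Both boundary curves give x as a function of y, so integrate with respect to y. Setting them equal: -2*y^2 + 2 = 0, i.e. -2*(y - 1)*(y + 1) = 0, so they meet at y = -1, 1.
For y in [-1, 1], x = -2*y^2 - 2*y + 5 is on the right; area = ∫[-1,1] (-2*y^2 + 2) dy = 8/3.

8/3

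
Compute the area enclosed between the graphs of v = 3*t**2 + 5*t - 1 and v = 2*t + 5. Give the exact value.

27/2

Set the curves equal: 3*t**2 + 5*t - 1 = 2*t + 5, so 3*t**2 + 3*t - 6 = 0, which factors as 3*(t - 1)*(t + 2) = 0. The curves meet at t = -2, 1.
On [-2, 1], v = 2*t + 5 is on top; that piece has area ∫[-2,1] (-(3*t**2 + 3*t - 6)) dt = 27/2.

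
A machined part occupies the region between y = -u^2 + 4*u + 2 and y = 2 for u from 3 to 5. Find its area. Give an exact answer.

4

The difference (-u^2 + 4*u + 2) - (2) = -u^2 + 4*u changes sign at u = 4 inside [3, 5], so split the integral there.
∫[3,4] (-u^2 + 4*u) du = 5/3.
∫[4,5] (-u^2 + 4*u) du = -7/3; the area of that piece is 7/3.
Total area = 5/3 + 7/3 = 4.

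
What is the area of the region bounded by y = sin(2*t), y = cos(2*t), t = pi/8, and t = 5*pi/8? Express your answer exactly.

On [pi/8, 5*pi/8], (sin(2*t)) - (cos(2*t)) = sin(2*t) - cos(2*t) is ≥ 0 throughout, so the area is a single integral of |sin(2*t) - cos(2*t)|.
∫[pi/8,5*pi/8] (sin(2*t) - cos(2*t)) dt = sqrt(2).

sqrt(2)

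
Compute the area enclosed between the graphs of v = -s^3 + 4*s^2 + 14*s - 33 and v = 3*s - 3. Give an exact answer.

Set the curves equal: -s^3 + 4*s^2 + 14*s - 33 = 3*s - 3, so -s^3 + 4*s^2 + 11*s - 30 = 0, which factors as -(s - 5)*(s - 2)*(s + 3) = 0. The curves meet at s = -3, 2, 5.
On [-3, 2], v = 3*s - 3 is on top; that piece has area ∫[-3,2] (-(-s^3 + 4*s^2 + 11*s - 30)) ds = 1375/12.
On [2, 5], v = -s^3 + 4*s^2 + 14*s - 33 is on top; that piece has area ∫[2,5] (-s^3 + 4*s^2 + 11*s - 30) ds = 117/4.
Total enclosed area = 1375/12 + 117/4 = 863/6.

863/6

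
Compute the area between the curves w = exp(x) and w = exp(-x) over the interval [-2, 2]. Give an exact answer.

-4 + 2*exp(-2) + 2*exp(2)

The difference (exp(x)) - (exp(-x)) = exp(x) - exp(-x) changes sign at x = 0 inside [-2, 2], so split the integral there.
∫[-2,0] (exp(x) - exp(-x)) dx = -exp(2) - exp(-2) + 2; the area of that piece is -2 + exp(-2) + exp(2).
∫[0,2] (exp(x) - exp(-x)) dx = -2 + exp(-2) + exp(2).
Total area = (-2 + exp(-2) + exp(2)) + (-2 + exp(-2) + exp(2)) = -4 + 2*exp(-2) + 2*exp(2).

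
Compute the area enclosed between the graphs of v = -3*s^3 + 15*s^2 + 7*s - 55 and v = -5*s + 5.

937/4

Set the curves equal: -3*s^3 + 15*s^2 + 7*s - 55 = -5*s + 5, so -3*s^3 + 15*s^2 + 12*s - 60 = 0, which factors as -3*(s - 5)*(s - 2)*(s + 2) = 0. The curves meet at s = -2, 2, 5.
On [-2, 2], v = -5*s + 5 is on top; that piece has area ∫[-2,2] (-(-3*s^3 + 15*s^2 + 12*s - 60)) ds = 160.
On [2, 5], v = -3*s^3 + 15*s^2 + 7*s - 55 is on top; that piece has area ∫[2,5] (-3*s^3 + 15*s^2 + 12*s - 60) ds = 297/4.
Total enclosed area = 160 + 297/4 = 937/4.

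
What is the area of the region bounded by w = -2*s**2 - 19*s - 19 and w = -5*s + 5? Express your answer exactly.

Set the curves equal: -2*s**2 - 19*s - 19 = -5*s + 5, so -2*s**2 - 14*s - 24 = 0, which factors as -2*(s + 3)*(s + 4) = 0. The curves meet at s = -4, -3.
On [-4, -3], w = -2*s**2 - 19*s - 19 is on top; that piece has area ∫[-4,-3] (-2*s**2 - 14*s - 24) ds = 1/3.

1/3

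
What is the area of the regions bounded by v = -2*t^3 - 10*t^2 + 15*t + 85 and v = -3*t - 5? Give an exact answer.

Set the curves equal: -2*t^3 - 10*t^2 + 15*t + 85 = -3*t - 5, so -2*t^3 - 10*t^2 + 18*t + 90 = 0, which factors as -2*(t - 3)*(t + 3)*(t + 5) = 0. The curves meet at t = -5, -3, 3.
On [-5, -3], v = -3*t - 5 is on top; that piece has area ∫[-5,-3] (-(-2*t^3 - 10*t^2 + 18*t + 90)) dt = 56/3.
On [-3, 3], v = -2*t^3 - 10*t^2 + 15*t + 85 is on top; that piece has area ∫[-3,3] (-2*t^3 - 10*t^2 + 18*t + 90) dt = 360.
Total enclosed area = 56/3 + 360 = 1136/3.

1136/3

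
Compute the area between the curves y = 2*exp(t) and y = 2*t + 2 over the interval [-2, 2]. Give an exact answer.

-8 - 2*exp(-2) + 2*exp(2)

On [-2, 2], (2*exp(t)) - (2*t + 2) = -2*t + 2*exp(t) - 2 is ≥ 0 throughout, so the area is a single integral of |-2*t + 2*exp(t) - 2|.
∫[-2,2] (-2*t + 2*exp(t) - 2) dt = -8 - 2*exp(-2) + 2*exp(2).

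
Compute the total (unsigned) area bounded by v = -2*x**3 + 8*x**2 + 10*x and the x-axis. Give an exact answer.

443/3

The curve meets the x-axis where -2*x**3 + 8*x**2 + 10*x = 0, i.e. -2*x*(x - 5)*(x + 1) = 0, at x = -1, 0, 5.
On [-1, 0] the curve lies below the axis; ∫[-1,0] (-2*x**3 + 8*x**2 + 10*x) dx = -11/6, giving area 11/6.
On [0, 5] the curve lies above the axis; ∫[0,5] (-2*x**3 + 8*x**2 + 10*x) dx = 875/6, giving area 875/6.
Total area = 11/6 + 875/6 = 443/3.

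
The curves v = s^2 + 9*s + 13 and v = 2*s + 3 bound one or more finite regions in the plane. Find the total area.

Set the curves equal: s^2 + 9*s + 13 = 2*s + 3, so s^2 + 7*s + 10 = 0, which factors as (s + 2)*(s + 5) = 0. The curves meet at s = -5, -2.
On [-5, -2], v = 2*s + 3 is on top; that piece has area ∫[-5,-2] (-(s^2 + 7*s + 10)) ds = 9/2.

9/2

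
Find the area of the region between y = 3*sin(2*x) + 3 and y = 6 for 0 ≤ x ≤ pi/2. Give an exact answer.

On [0, pi/2], (3*sin(2*x) + 3) - (6) = 3*sin(2*x) - 3 is ≤ 0 throughout, so the area is a single integral of |3*sin(2*x) - 3|.
∫[0,pi/2] (3*sin(2*x) - 3) dx = 3 - 3*pi/2; the area of that piece is -3 + 3*pi/2.

-3 + 3*pi/2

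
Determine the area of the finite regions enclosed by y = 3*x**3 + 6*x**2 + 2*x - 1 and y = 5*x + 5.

37/4

Set the curves equal: 3*x**3 + 6*x**2 + 2*x - 1 = 5*x + 5, so 3*x**3 + 6*x**2 - 3*x - 6 = 0, which factors as 3*(x - 1)*(x + 1)*(x + 2) = 0. The curves meet at x = -2, -1, 1.
On [-2, -1], y = 3*x**3 + 6*x**2 + 2*x - 1 is on top; that piece has area ∫[-2,-1] (3*x**3 + 6*x**2 - 3*x - 6) dx = 5/4.
On [-1, 1], y = 5*x + 5 is on top; that piece has area ∫[-1,1] (-(3*x**3 + 6*x**2 - 3*x - 6)) dx = 8.
Total enclosed area = 5/4 + 8 = 37/4.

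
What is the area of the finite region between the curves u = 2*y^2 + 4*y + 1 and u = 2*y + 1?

1/3

Both boundary curves give u as a function of y, so integrate with respect to y. Setting them equal: 2*y^2 + 2*y = 0, i.e. 2*y*(y + 1) = 0, so they meet at y = -1, 0.
For y in [-1, 0], u = 2*y^2 + 4*y + 1 is on the left; area = ∫[-1,0] (-(2*y^2 + 2*y)) dy = 1/3.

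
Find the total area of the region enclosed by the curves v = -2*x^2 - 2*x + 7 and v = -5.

Set the curves equal: -2*x^2 - 2*x + 7 = -5, so -2*x^2 - 2*x + 12 = 0, which factors as -2*(x - 2)*(x + 3) = 0. The curves meet at x = -3, 2.
On [-3, 2], v = -2*x^2 - 2*x + 7 is on top; that piece has area ∫[-3,2] (-2*x^2 - 2*x + 12) dx = 125/3.

125/3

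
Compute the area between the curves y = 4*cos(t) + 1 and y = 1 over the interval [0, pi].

8

The difference (4*cos(t) + 1) - (1) = 4*cos(t) changes sign at t = pi/2 inside [0, pi], so split the integral there.
∫[0,pi/2] (4*cos(t)) dt = 4.
∫[pi/2,pi] (4*cos(t)) dt = -4; the area of that piece is 4.
Total area = 4 + 4 = 8.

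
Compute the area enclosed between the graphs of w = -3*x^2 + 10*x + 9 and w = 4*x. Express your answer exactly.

Set the curves equal: -3*x^2 + 10*x + 9 = 4*x, so -3*x^2 + 6*x + 9 = 0, which factors as -3*(x - 3)*(x + 1) = 0. The curves meet at x = -1, 3.
On [-1, 3], w = -3*x^2 + 10*x + 9 is on top; that piece has area ∫[-1,3] (-3*x^2 + 6*x + 9) dx = 32.

32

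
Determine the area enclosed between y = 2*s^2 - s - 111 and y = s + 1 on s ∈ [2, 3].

On [2, 3], (2*s^2 - s - 111) - (s + 1) = 2*s^2 - 2*s - 112 is ≤ 0 throughout, so the area is a single integral of |2*s^2 - 2*s - 112|.
∫[2,3] (2*s^2 - 2*s - 112) ds = -313/3; the area of that piece is 313/3.

313/3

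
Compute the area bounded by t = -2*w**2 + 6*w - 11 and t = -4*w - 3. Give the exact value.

9

Both boundary curves give t as a function of w, so integrate with respect to w. Setting them equal: -2*w**2 + 10*w - 8 = 0, i.e. -2*(w - 4)*(w - 1) = 0, so they meet at w = 1, 4.
For w in [1, 4], t = -2*w**2 + 6*w - 11 is on the right; area = ∫[1,4] (-2*w**2 + 10*w - 8) dw = 9.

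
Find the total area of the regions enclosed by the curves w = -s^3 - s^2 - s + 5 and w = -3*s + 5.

37/12

Set the curves equal: -s^3 - s^2 - s + 5 = -3*s + 5, so -s^3 - s^2 + 2*s = 0, which factors as -s*(s - 1)*(s + 2) = 0. The curves meet at s = -2, 0, 1.
On [-2, 0], w = -3*s + 5 is on top; that piece has area ∫[-2,0] (-(-s^3 - s^2 + 2*s)) ds = 8/3.
On [0, 1], w = -s^3 - s^2 - s + 5 is on top; that piece has area ∫[0,1] (-s^3 - s^2 + 2*s) ds = 5/12.
Total enclosed area = 8/3 + 5/12 = 37/12.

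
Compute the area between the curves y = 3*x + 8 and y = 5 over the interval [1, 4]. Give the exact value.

On [1, 4], (3*x + 8) - (5) = 3*x + 3 is ≥ 0 throughout, so the area is a single integral of |3*x + 3|.
∫[1,4] (3*x + 3) dx = 63/2.

63/2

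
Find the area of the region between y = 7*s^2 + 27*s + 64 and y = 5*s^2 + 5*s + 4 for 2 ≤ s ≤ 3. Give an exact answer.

On [2, 3], (7*s^2 + 27*s + 64) - (5*s^2 + 5*s + 4) = 2*s^2 + 22*s + 60 is ≥ 0 throughout, so the area is a single integral of |2*s^2 + 22*s + 60|.
∫[2,3] (2*s^2 + 22*s + 60) ds = 383/3.

383/3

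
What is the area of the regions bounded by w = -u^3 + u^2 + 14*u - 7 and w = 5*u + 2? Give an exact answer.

Set the curves equal: -u^3 + u^2 + 14*u - 7 = 5*u + 2, so -u^3 + u^2 + 9*u - 9 = 0, which factors as -(u - 3)*(u - 1)*(u + 3) = 0. The curves meet at u = -3, 1, 3.
On [-3, 1], w = 5*u + 2 is on top; that piece has area ∫[-3,1] (-(-u^3 + u^2 + 9*u - 9)) du = 128/3.
On [1, 3], w = -u^3 + u^2 + 14*u - 7 is on top; that piece has area ∫[1,3] (-u^3 + u^2 + 9*u - 9) du = 20/3.
Total enclosed area = 128/3 + 20/3 = 148/3.

148/3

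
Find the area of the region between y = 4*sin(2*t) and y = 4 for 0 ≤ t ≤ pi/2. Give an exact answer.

-4 + 2*pi

On [0, pi/2], (4*sin(2*t)) - (4) = 4*sin(2*t) - 4 is ≤ 0 throughout, so the area is a single integral of |4*sin(2*t) - 4|.
∫[0,pi/2] (4*sin(2*t) - 4) dt = 4 - 2*pi; the area of that piece is -4 + 2*pi.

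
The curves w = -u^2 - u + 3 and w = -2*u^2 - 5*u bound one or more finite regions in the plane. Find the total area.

4/3

Set the curves equal: -u^2 - u + 3 = -2*u^2 - 5*u, so u^2 + 4*u + 3 = 0, which factors as (u + 1)*(u + 3) = 0. The curves meet at u = -3, -1.
On [-3, -1], w = -2*u^2 - 5*u is on top; that piece has area ∫[-3,-1] (-(u^2 + 4*u + 3)) du = 4/3.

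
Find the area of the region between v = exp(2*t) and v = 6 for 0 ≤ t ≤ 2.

The difference (exp(2*t)) - (6) = exp(2*t) - 6 changes sign at t = log(6)/2 inside [0, 2], so split the integral there.
∫[0,log(6)/2] (exp(2*t) - 6) dt = 5/2 - log(216); the area of that piece is -5/2 + log(216).
∫[log(6)/2,2] (exp(2*t) - 6) dt = -15 + 3*log(6) + exp(4)/2.
Total area = (-5/2 + log(216)) + (-15 + 3*log(6) + exp(4)/2) = -35/2 + 6*log(6) + exp(4)/2.

-35/2 + 6*log(6) + exp(4)/2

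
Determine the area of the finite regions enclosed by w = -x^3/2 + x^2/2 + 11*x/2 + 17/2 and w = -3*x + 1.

Set the curves equal: -x^3/2 + x^2/2 + 11*x/2 + 17/2 = -3*x + 1, so -x^3/2 + x^2/2 + 17*x/2 + 15/2 = 0, which factors as -(x - 5)*(x + 1)*(x + 3)/2 = 0. The curves meet at x = -3, -1, 5.
On [-3, -1], w = -3*x + 1 is on top; that piece has area ∫[-3,-1] (-(-x^3/2 + x^2/2 + 17*x/2 + 15/2)) dx = 14/3.
On [-1, 5], w = -x^3/2 + x^2/2 + 11*x/2 + 17/2 is on top; that piece has area ∫[-1,5] (-x^3/2 + x^2/2 + 17*x/2 + 15/2) dx = 90.
Total enclosed area = 14/3 + 90 = 284/3.

284/3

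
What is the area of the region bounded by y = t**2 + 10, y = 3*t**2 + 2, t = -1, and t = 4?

118/3

The difference (t**2 + 10) - (3*t**2 + 2) = -2*t**2 + 8 changes sign at t = 2 inside [-1, 4], so split the integral there.
∫[-1,2] (-2*t**2 + 8) dt = 18.
∫[2,4] (-2*t**2 + 8) dt = -64/3; the area of that piece is 64/3.
Total area = 18 + 64/3 = 118/3.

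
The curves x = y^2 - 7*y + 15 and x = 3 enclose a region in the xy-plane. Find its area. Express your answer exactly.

1/6

Both boundary curves give x as a function of y, so integrate with respect to y. Setting them equal: y^2 - 7*y + 12 = 0, i.e. (y - 4)*(y - 3) = 0, so they meet at y = 3, 4.
For y in [3, 4], x = y^2 - 7*y + 15 is on the left; area = ∫[3,4] (-(y^2 - 7*y + 12)) dy = 1/6.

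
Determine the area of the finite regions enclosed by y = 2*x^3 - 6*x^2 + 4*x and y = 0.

Set the curves equal: 2*x^3 - 6*x^2 + 4*x = 0, so 2*x^3 - 6*x^2 + 4*x = 0, which factors as 2*x*(x - 2)*(x - 1) = 0. The curves meet at x = 0, 1, 2.
On [0, 1], y = 2*x^3 - 6*x^2 + 4*x is on top; that piece has area ∫[0,1] (2*x^3 - 6*x^2 + 4*x) dx = 1/2.
On [1, 2], y = 0 is on top; that piece has area ∫[1,2] (-(2*x^3 - 6*x^2 + 4*x)) dx = 1/2.
Total enclosed area = 1/2 + 1/2 = 1.

1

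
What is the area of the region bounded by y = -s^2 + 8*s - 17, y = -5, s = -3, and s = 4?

The difference (-s^2 + 8*s - 17) - (-5) = -s^2 + 8*s - 12 changes sign at s = 2 inside [-3, 4], so split the integral there.
∫[-3,2] (-s^2 + 8*s - 12) ds = -275/3; the area of that piece is 275/3.
∫[2,4] (-s^2 + 8*s - 12) ds = 16/3.
Total area = 275/3 + 16/3 = 97.

97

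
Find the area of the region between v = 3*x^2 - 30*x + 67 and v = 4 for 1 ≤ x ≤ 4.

37

The difference (3*x^2 - 30*x + 67) - (4) = 3*x^2 - 30*x + 63 changes sign at x = 3 inside [1, 4], so split the integral there.
∫[1,3] (3*x^2 - 30*x + 63) dx = 32.
∫[3,4] (3*x^2 - 30*x + 63) dx = -5; the area of that piece is 5.
Total area = 32 + 5 = 37.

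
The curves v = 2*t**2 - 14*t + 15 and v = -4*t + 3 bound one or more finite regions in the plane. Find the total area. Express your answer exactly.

Set the curves equal: 2*t**2 - 14*t + 15 = -4*t + 3, so 2*t**2 - 10*t + 12 = 0, which factors as 2*(t - 3)*(t - 2) = 0. The curves meet at t = 2, 3.
On [2, 3], v = -4*t + 3 is on top; that piece has area ∫[2,3] (-(2*t**2 - 10*t + 12)) dt = 1/3.

1/3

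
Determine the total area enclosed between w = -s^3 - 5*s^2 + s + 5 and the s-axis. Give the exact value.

The curve meets the s-axis where -s^3 - 5*s^2 + s + 5 = 0, i.e. -(s - 1)*(s + 1)*(s + 5) = 0, at s = -5, -1, 1.
On [-5, -1] the curve lies below the axis; ∫[-5,-1] (-s^3 - 5*s^2 + s + 5) ds = -128/3, giving area 128/3.
On [-1, 1] the curve lies above the axis; ∫[-1,1] (-s^3 - 5*s^2 + s + 5) ds = 20/3, giving area 20/3.
Total area = 128/3 + 20/3 = 148/3.

148/3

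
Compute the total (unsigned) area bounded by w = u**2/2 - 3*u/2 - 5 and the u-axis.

343/12

The curve meets the u-axis where u**2/2 - 3*u/2 - 5 = 0, i.e. (u - 5)*(u + 2)/2 = 0, at u = -2, 5.
On [-2, 5] the curve lies below the axis; ∫[-2,5] (u**2/2 - 3*u/2 - 5) du = -343/12, giving area 343/12.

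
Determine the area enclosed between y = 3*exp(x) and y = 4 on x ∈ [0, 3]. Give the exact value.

The difference (3*exp(x)) - (4) = 3*exp(x) - 4 changes sign at x = log(4/3) inside [0, 3], so split the integral there.
∫[0,log(4/3)] (3*exp(x) - 4) dx = log(81/256) + 1; the area of that piece is -1 + log(256/81).
∫[log(4/3),3] (3*exp(x) - 4) dx = -16 - 4*log(3) + 8*log(2) + 3*exp(3).
Total area = (-1 + log(256/81)) + (-16 - 4*log(3) + 8*log(2) + 3*exp(3)) = -17 - 8*log(3) + 16*log(2) + 3*exp(3).

-17 - 8*log(3) + 16*log(2) + 3*exp(3)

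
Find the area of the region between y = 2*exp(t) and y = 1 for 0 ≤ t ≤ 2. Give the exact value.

-4 + 2*exp(2)

On [0, 2], (2*exp(t)) - (1) = 2*exp(t) - 1 is ≥ 0 throughout, so the area is a single integral of |2*exp(t) - 1|.
∫[0,2] (2*exp(t) - 1) dt = -4 + 2*exp(2).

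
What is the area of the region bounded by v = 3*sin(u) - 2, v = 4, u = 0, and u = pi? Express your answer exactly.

On [0, pi], (3*sin(u) - 2) - (4) = 3*sin(u) - 6 is ≤ 0 throughout, so the area is a single integral of |3*sin(u) - 6|.
∫[0,pi] (3*sin(u) - 6) du = 6 - 6*pi; the area of that piece is -6 + 6*pi.

-6 + 6*pi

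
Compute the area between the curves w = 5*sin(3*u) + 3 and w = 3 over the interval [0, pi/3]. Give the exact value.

10/3

On [0, pi/3], (5*sin(3*u) + 3) - (3) = 5*sin(3*u) is ≥ 0 throughout, so the area is a single integral of |5*sin(3*u)|.
∫[0,pi/3] (5*sin(3*u)) du = 10/3.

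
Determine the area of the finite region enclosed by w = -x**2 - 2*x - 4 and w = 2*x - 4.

Set the curves equal: -x**2 - 2*x - 4 = 2*x - 4, so -x**2 - 4*x = 0, which factors as -x*(x + 4) = 0. The curves meet at x = -4, 0.
On [-4, 0], w = -x**2 - 2*x - 4 is on top; that piece has area ∫[-4,0] (-x**2 - 4*x) dx = 32/3.

32/3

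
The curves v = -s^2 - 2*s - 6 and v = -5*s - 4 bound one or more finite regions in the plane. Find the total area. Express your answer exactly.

Set the curves equal: -s^2 - 2*s - 6 = -5*s - 4, so -s^2 + 3*s - 2 = 0, which factors as -(s - 2)*(s - 1) = 0. The curves meet at s = 1, 2.
On [1, 2], v = -s^2 - 2*s - 6 is on top; that piece has area ∫[1,2] (-s^2 + 3*s - 2) ds = 1/6.

1/6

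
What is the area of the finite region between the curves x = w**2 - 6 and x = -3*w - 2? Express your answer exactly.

125/6

Both boundary curves give x as a function of w, so integrate with respect to w. Setting them equal: w**2 + 3*w - 4 = 0, i.e. (w - 1)*(w + 4) = 0, so they meet at w = -4, 1.
For w in [-4, 1], x = w**2 - 6 is on the left; area = ∫[-4,1] (-(w**2 + 3*w - 4)) dw = 125/6.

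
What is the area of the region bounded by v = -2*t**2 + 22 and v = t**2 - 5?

108

Set the curves equal: -2*t**2 + 22 = t**2 - 5, so -3*t**2 + 27 = 0, which factors as -3*(t - 3)*(t + 3) = 0. The curves meet at t = -3, 3.
On [-3, 3], v = -2*t**2 + 22 is on top; that piece has area ∫[-3,3] (-3*t**2 + 27) dt = 108.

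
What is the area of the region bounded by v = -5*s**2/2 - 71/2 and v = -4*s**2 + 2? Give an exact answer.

250

Set the curves equal: -5*s**2/2 - 71/2 = -4*s**2 + 2, so 3*s**2/2 - 75/2 = 0, which factors as 3*(s - 5)*(s + 5)/2 = 0. The curves meet at s = -5, 5.
On [-5, 5], v = -4*s**2 + 2 is on top; that piece has area ∫[-5,5] (-(3*s**2/2 - 75/2)) ds = 250.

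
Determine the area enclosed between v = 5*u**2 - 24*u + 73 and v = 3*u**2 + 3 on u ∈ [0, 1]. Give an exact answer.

176/3

On [0, 1], (5*u**2 - 24*u + 73) - (3*u**2 + 3) = 2*u**2 - 24*u + 70 is ≥ 0 throughout, so the area is a single integral of |2*u**2 - 24*u + 70|.
∫[0,1] (2*u**2 - 24*u + 70) du = 176/3.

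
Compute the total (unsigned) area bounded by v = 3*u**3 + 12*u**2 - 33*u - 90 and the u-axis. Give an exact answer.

The curve meets the u-axis where 3*u**3 + 12*u**2 - 33*u - 90 = 0, i.e. 3*(u - 3)*(u + 2)*(u + 5) = 0, at u = -5, -2, 3.
On [-5, -2] the curve lies above the axis; ∫[-5,-2] (3*u**3 + 12*u**2 - 33*u - 90) du = 351/4, giving area 351/4.
On [-2, 3] the curve lies below the axis; ∫[-2,3] (3*u**3 + 12*u**2 - 33*u - 90) du = -1375/4, giving area 1375/4.
Total area = 351/4 + 1375/4 = 863/2.

863/2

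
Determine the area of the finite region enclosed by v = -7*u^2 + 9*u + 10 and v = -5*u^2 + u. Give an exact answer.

72

Set the curves equal: -7*u^2 + 9*u + 10 = -5*u^2 + u, so -2*u^2 + 8*u + 10 = 0, which factors as -2*(u - 5)*(u + 1) = 0. The curves meet at u = -1, 5.
On [-1, 5], v = -7*u^2 + 9*u + 10 is on top; that piece has area ∫[-1,5] (-2*u^2 + 8*u + 10) du = 72.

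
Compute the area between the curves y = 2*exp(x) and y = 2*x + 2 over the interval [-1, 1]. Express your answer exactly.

On [-1, 1], (2*exp(x)) - (2*x + 2) = -2*x + 2*exp(x) - 2 is ≥ 0 throughout, so the area is a single integral of |-2*x + 2*exp(x) - 2|.
∫[-1,1] (-2*x + 2*exp(x) - 2) dx = -4 - 2*exp(-1) + 2*exp(1).

-4 - 2*exp(-1) + 2*exp(1)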